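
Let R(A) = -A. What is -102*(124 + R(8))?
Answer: -11832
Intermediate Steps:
-102*(124 + R(8)) = -102*(124 - 1*8) = -102*(124 - 8) = -102*116 = -11832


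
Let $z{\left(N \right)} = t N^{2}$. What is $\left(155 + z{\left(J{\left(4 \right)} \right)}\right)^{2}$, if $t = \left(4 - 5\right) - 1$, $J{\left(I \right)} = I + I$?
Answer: $729$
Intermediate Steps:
$J{\left(I \right)} = 2 I$
$t = -2$ ($t = -1 - 1 = -2$)
$z{\left(N \right)} = - 2 N^{2}$
$\left(155 + z{\left(J{\left(4 \right)} \right)}\right)^{2} = \left(155 - 2 \left(2 \cdot 4\right)^{2}\right)^{2} = \left(155 - 2 \cdot 8^{2}\right)^{2} = \left(155 - 128\right)^{2} = 27^{2} = 729$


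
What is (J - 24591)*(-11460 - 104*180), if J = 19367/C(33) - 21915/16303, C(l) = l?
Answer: 129924059014180/179333 ≈ 7.2449e+8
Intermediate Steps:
J = 315017006/537999 (J = 19367/33 - 21915/16303 = 315017006/537999 ≈ 585.53)
(J - 24591)*(-11460 - 104*180) = (315017006/537999 - 24591)*(-11460 - 104*180) = -12914916403*(-11460 - 18720)/537999 = -12914916403/537999*(-30180) = 129924059014180/179333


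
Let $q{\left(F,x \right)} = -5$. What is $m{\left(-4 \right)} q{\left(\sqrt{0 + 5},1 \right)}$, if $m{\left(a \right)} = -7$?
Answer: $35$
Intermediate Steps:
$m{\left(-4 \right)} q{\left(\sqrt{0 + 5},1 \right)} = \left(-7\right) \left(-5\right) = 35$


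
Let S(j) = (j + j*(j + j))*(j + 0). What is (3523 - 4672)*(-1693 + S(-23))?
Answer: 29297202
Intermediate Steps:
S(j) = j*(j + 2*j²) (S(j) = (j + j*(2*j))*j = (j + 2*j²)*j = j*(j + 2*j²))
(3523 - 4672)*(-1693 + S(-23)) = (3523 - 4672)*(-1693 + (-23)²*(1 + 2*(-23))) = -1149*(-1693 + 529*(1 - 46)) = -1149*(-1693 + 529*(-45)) = -1149*(-1693 - 23805) = -1149*(-25498) = 29297202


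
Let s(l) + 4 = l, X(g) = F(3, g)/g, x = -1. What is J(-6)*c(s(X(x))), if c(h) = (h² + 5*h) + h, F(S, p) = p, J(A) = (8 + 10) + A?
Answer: -108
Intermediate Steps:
J(A) = 18 + A
X(g) = 1 (X(g) = g/g = 1)
s(l) = -4 + l
c(h) = h² + 6*h
J(-6)*c(s(X(x))) = (18 - 6)*((-4 + 1)*(6 + (-4 + 1))) = 12*(-3*(6 - 3)) = 12*(-3*3) = 12*(-9) = -108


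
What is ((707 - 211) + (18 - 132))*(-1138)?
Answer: -434716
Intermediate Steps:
((707 - 211) + (18 - 132))*(-1138) = (496 - 114)*(-1138) = 382*(-1138) = -434716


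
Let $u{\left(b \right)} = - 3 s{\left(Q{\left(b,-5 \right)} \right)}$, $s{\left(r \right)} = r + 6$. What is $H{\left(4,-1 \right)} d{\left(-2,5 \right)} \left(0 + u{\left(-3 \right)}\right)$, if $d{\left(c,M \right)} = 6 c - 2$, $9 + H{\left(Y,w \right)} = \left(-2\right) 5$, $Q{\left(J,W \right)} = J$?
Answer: $-2394$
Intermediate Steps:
$H{\left(Y,w \right)} = -19$ ($H{\left(Y,w \right)} = -9 - 10 = -19$)
$s{\left(r \right)} = 6 + r$
$u{\left(b \right)} = -18 - 3 b$ ($u{\left(b \right)} = - 3 \left(6 + b\right) = -18 - 3 b$)
$d{\left(c,M \right)} = -2 + 6 c$
$H{\left(4,-1 \right)} d{\left(-2,5 \right)} \left(0 + u{\left(-3 \right)}\right) = - 19 \left(-2 + 6 \left(-2\right)\right) \left(0 - 9\right) = - 19 \left(-2 - 12\right) \left(0 + \left(-18 + 9\right)\right) = \left(-19\right) \left(-14\right) \left(0 - 9\right) = 266 \left(-9\right) = -2394$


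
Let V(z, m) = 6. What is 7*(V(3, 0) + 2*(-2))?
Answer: 14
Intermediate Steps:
7*(V(3, 0) + 2*(-2)) = 7*(6 + 2*(-2)) = 7*(6 - 4) = 7*2 = 14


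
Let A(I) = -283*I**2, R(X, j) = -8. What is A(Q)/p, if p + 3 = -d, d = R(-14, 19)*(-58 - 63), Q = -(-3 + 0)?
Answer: 2547/971 ≈ 2.6231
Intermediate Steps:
Q = 3 (Q = -1*(-3) = 3)
d = 968 (d = -8*(-58 - 63) = -8*(-121) = 968)
p = -971 (p = -3 - 1*968 = -3 - 968 = -971)
A(Q)/p = -283*3**2/(-971) = -283*9*(-1/971) = -2547*(-1/971) = 2547/971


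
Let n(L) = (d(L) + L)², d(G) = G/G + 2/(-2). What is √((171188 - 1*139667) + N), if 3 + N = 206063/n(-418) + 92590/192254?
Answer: √420571179237294115/3652826 ≈ 177.54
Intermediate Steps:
d(G) = 0 (d(G) = 1 + 2*(-½) = 1 - 1 = 0)
n(L) = L² (n(L) = (0 + L)² = L²)
N = -185867903/138807388 (N = -3 + (206063/((-418)²) + 92590/192254) = -3 + (206063/174724 + 92590*(1/192254)) = -3 + (206063*(1/174724) + 46295/96127) = -3 + (1703/1444 + 46295/96127) = -3 + 230554261/138807388 = -185867903/138807388 ≈ -1.3390)
√((171188 - 1*139667) + N) = √((171188 - 1*139667) - 185867903/138807388) = √((171188 - 139667) - 185867903/138807388) = √(31521 - 185867903/138807388) = √(4375161809245/138807388) = √420571179237294115/3652826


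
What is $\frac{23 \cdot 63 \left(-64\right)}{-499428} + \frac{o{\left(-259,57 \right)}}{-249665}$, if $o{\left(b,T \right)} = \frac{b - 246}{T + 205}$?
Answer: $\frac{33701782069}{181492773358} \approx 0.18569$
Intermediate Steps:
$o{\left(b,T \right)} = \frac{-246 + b}{205 + T}$
$\frac{23 \cdot 63 \left(-64\right)}{-499428} + \frac{o{\left(-259,57 \right)}}{-249665} = \frac{23 \cdot 63 \left(-64\right)}{-499428} + \frac{\frac{1}{205 + 57} \left(-246 - 259\right)}{-249665} = 1449 \left(-64\right) \left(- \frac{1}{499428}\right) + \frac{1}{262} \left(-505\right) \left(- \frac{1}{249665}\right) = \left(-92736\right) \left(- \frac{1}{499428}\right) + \frac{1}{262} \left(-505\right) \left(- \frac{1}{249665}\right) = \frac{2576}{13873} - - \frac{101}{13082446} = \frac{2576}{13873} + \frac{101}{13082446} = \frac{33701782069}{181492773358}$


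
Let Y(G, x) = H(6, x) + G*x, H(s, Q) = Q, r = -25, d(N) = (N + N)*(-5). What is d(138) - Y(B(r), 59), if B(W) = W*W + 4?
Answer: -38550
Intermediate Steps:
d(N) = -10*N (d(N) = (2*N)*(-5) = -10*N)
B(W) = 4 + W² (B(W) = W² + 4 = 4 + W²)
Y(G, x) = x + G*x
d(138) - Y(B(r), 59) = -10*138 - 59*(1 + (4 + (-25)²)) = -1380 - 59*(1 + (4 + 625)) = -1380 - 59*(1 + 629) = -1380 - 59*630 = -1380 - 1*37170 = -1380 - 37170 = -38550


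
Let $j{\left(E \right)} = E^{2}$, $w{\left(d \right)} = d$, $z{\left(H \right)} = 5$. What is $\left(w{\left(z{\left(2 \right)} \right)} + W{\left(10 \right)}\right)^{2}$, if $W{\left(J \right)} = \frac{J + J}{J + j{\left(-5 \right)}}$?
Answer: $\frac{1521}{49} \approx 31.041$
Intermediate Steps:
$W{\left(J \right)} = \frac{2 J}{25 + J}$ ($W{\left(J \right)} = \frac{J + J}{J + \left(-5\right)^{2}} = \frac{2 J}{J + 25} = \frac{2 J}{25 + J}$)
$\left(w{\left(z{\left(2 \right)} \right)} + W{\left(10 \right)}\right)^{2} = \left(5 + 2 \cdot 10 \frac{1}{25 + 10}\right)^{2} = \left(5 + 2 \cdot 10 \cdot \frac{1}{35}\right)^{2} = \left(5 + \frac{4}{7}\right)^{2} = \left(\frac{39}{7}\right)^{2} = \frac{1521}{49}$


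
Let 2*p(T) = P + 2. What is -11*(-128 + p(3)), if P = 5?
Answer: 2739/2 ≈ 1369.5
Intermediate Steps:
p(T) = 7/2 (p(T) = (5 + 2)/2 = (½)*7 = 7/2)
-11*(-128 + p(3)) = -11*(-128 + 7/2) = -11*(-249/2) = 2739/2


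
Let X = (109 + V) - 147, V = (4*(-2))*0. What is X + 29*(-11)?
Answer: -357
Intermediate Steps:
V = 0 (V = -8*0 = 0)
X = -38 (X = (109 + 0) - 147 = 109 - 147 = -38)
X + 29*(-11) = -38 + 29*(-11) = -38 - 319 = -357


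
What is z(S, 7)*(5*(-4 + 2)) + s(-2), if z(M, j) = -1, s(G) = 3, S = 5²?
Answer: 13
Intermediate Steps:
S = 25
z(S, 7)*(5*(-4 + 2)) + s(-2) = -5*(-4 + 2) + 3 = -5*(-2) + 3 = -1*(-10) + 3 = 10 + 3 = 13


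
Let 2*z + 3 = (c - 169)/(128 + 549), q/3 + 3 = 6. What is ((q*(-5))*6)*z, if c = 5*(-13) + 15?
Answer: 303750/677 ≈ 448.67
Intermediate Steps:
q = 9 (q = -9 + 3*6 = -9 + 18 = 9)
c = -50 (c = -65 + 15 = -50)
z = -1125/677 (z = -3/2 + ((-50 - 169)/(128 + 549))/2 = -3/2 + (-219/677)/2 = -3/2 + (-219*1/677)/2 = -3/2 + (½)*(-219/677) = -3/2 - 219/1354 = -1125/677 ≈ -1.6617)
((q*(-5))*6)*z = ((9*(-5))*6)*(-1125/677) = -45*6*(-1125/677) = -270*(-1125/677) = 303750/677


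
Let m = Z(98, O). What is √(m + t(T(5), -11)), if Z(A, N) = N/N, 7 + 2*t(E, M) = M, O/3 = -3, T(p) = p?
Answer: 2*I*√2 ≈ 2.8284*I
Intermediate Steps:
O = -9 (O = 3*(-3) = -9)
t(E, M) = -7/2 + M/2
Z(A, N) = 1
m = 1
√(m + t(T(5), -11)) = √(1 + (-7/2 + (½)*(-11))) = √(1 + (-7/2 - 11/2)) = √(1 - 9) = √(-8) = 2*I*√2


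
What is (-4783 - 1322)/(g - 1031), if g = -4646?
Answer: 6105/5677 ≈ 1.0754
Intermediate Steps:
(-4783 - 1322)/(g - 1031) = (-4783 - 1322)/(-4646 - 1031) = -6105/(-5677) = -6105*(-1/5677) = 6105/5677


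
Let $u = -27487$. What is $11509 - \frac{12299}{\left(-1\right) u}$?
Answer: $\frac{316335584}{27487} \approx 11509.0$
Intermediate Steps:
$11509 - \frac{12299}{\left(-1\right) u} = 11509 - \frac{12299}{\left(-1\right) \left(-27487\right)} = 11509 - \frac{12299}{27487} = \frac{316335584}{27487}$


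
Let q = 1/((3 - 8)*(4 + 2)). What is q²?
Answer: 1/900 ≈ 0.0011111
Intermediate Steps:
q = -1/30 (q = 1/(-5*6) = 1/(-30) = -1/30 ≈ -0.033333)
q² = (-1/30)² = 1/900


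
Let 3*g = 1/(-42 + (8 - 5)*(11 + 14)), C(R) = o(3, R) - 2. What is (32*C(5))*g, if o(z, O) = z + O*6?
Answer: 992/99 ≈ 10.020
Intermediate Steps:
o(z, O) = z + 6*O
C(R) = 1 + 6*R (C(R) = (3 + 6*R) - 2 = 1 + 6*R)
g = 1/99 (g = 1/(3*(-42 + (8 - 5)*(11 + 14))) = 1/(3*(-42 + 3*25)) = 1/(3*(-42 + 75)) = (1/3)/33 = (1/3)*(1/33) = 1/99 ≈ 0.010101)
(32*C(5))*g = (32*(1 + 6*5))*(1/99) = (32*(1 + 30))*(1/99) = (32*31)*(1/99) = 992*(1/99) = 992/99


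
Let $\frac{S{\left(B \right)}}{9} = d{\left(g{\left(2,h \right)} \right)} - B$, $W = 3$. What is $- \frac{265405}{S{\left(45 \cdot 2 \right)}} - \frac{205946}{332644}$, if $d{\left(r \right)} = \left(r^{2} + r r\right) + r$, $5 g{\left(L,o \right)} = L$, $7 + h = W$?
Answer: $\frac{42365336101}{128502936} \approx 329.68$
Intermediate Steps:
$h = -4$ ($h = -7 + 3 = -4$)
$g{\left(L,o \right)} = \frac{L}{5}$
$d{\left(r \right)} = r + 2 r^{2}$ ($d{\left(r \right)} = \left(r^{2} + r^{2}\right) + r = 2 r^{2} + r = r + 2 r^{2}$)
$S{\left(B \right)} = \frac{162}{25} - 9 B$ ($S{\left(B \right)} = 9 \left(\frac{1}{5} \cdot 2 \left(1 + 2 \cdot \frac{1}{5} \cdot 2\right) - B\right) = 9 \left(\frac{2 \left(1 + 2 \cdot \frac{2}{5}\right)}{5} - B\right) = 9 \left(\frac{2 \left(1 + \frac{4}{5}\right)}{5} - B\right) = 9 \left(\frac{2}{5} \cdot \frac{9}{5} - B\right) = 9 \left(\frac{18}{25} - B\right) = \frac{162}{25} - 9 B$)
$- \frac{265405}{S{\left(45 \cdot 2 \right)}} - \frac{205946}{332644} = - \frac{265405}{\frac{162}{25} - 9 \cdot 45 \cdot 2} - \frac{205946}{332644} = - \frac{265405}{\frac{162}{25} - 810} - \frac{7921}{12794} = - \frac{265405}{- \frac{20088}{25}} - \frac{7921}{12794} = \left(-265405\right) \left(- \frac{25}{20088}\right) - \frac{7921}{12794} = \frac{6635125}{20088} - \frac{7921}{12794} = \frac{42365336101}{128502936}$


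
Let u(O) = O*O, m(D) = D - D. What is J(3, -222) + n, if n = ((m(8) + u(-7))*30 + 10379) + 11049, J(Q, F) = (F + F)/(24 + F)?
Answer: 755708/33 ≈ 22900.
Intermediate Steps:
m(D) = 0
u(O) = O²
J(Q, F) = 2*F/(24 + F) (J(Q, F) = (2*F)/(24 + F) = 2*F/(24 + F))
n = 22898 (n = ((0 + (-7)²)*30 + 10379) + 11049 = ((0 + 49)*30 + 10379) + 11049 = (49*30 + 10379) + 11049 = (1470 + 10379) + 11049 = 11849 + 11049 = 22898)
J(3, -222) + n = 2*(-222)/(24 - 222) + 22898 = 2*(-222)/(-198) + 22898 = 2*(-222)*(-1/198) + 22898 = 74/33 + 22898 = 755708/33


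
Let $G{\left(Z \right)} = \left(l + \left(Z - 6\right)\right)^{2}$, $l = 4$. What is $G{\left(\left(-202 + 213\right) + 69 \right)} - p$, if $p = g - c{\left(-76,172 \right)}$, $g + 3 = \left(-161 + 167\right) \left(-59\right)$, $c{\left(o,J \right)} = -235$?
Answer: $6206$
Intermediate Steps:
$g = -357$ ($g = -3 + \left(-161 + 167\right) \left(-59\right) = -3 + 6 \left(-59\right) = -3 - 354 = -357$)
$G{\left(Z \right)} = \left(-2 + Z\right)^{2}$ ($G{\left(Z \right)} = \left(4 + \left(Z - 6\right)\right)^{2} = \left(4 + \left(-6 + Z\right)\right)^{2} = \left(-2 + Z\right)^{2}$)
$p = -122$ ($p = -357 - -235 = -357 + 235 = -122$)
$G{\left(\left(-202 + 213\right) + 69 \right)} - p = \left(-2 + \left(\left(-202 + 213\right) + 69\right)\right)^{2} - -122 = \left(-2 + \left(11 + 69\right)\right)^{2} + 122 = \left(-2 + 80\right)^{2} + 122 = 78^{2} + 122 = 6084 + 122 = 6206$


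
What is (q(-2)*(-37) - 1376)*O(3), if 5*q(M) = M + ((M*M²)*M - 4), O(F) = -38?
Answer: 55100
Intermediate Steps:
q(M) = -⅘ + M/5 + M⁴/5 (q(M) = (M + ((M*M²)*M - 4))/5 = (M + (M³*M - 4))/5 = (M + (M⁴ - 4))/5 = (M + (-4 + M⁴))/5 = (-4 + M + M⁴)/5 = -⅘ + M/5 + M⁴/5)
(q(-2)*(-37) - 1376)*O(3) = ((-⅘ + (⅕)*(-2) + (⅕)*(-2)⁴)*(-37) - 1376)*(-38) = ((-⅘ - ⅖ + (⅕)*16)*(-37) - 1376)*(-38) = ((-⅘ - ⅖ + 16/5)*(-37) - 1376)*(-38) = (2*(-37) - 1376)*(-38) = (-74 - 1376)*(-38) = -1450*(-38) = 55100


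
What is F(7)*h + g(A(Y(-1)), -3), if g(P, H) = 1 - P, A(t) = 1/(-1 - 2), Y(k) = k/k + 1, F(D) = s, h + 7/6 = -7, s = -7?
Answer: 117/2 ≈ 58.500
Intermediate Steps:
h = -49/6 (h = -7/6 - 7 = -49/6 ≈ -8.1667)
F(D) = -7
Y(k) = 2 (Y(k) = 1 + 1 = 2)
A(t) = -⅓ (A(t) = 1/(-3) = -⅓)
F(7)*h + g(A(Y(-1)), -3) = -7*(-49/6) + (1 - 1*(-⅓)) = 343/6 + (1 + ⅓) = 343/6 + 4/3 = 117/2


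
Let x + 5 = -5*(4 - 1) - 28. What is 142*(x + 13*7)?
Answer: 6106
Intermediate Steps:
x = -48 (x = -5 + (-5*(4 - 1) - 28) = -5 + (-5*3 - 28) = -5 + (-15 - 28) = -5 - 43 = -48)
142*(x + 13*7) = 142*(-48 + 13*7) = 142*(-48 + 91) = 142*43 = 6106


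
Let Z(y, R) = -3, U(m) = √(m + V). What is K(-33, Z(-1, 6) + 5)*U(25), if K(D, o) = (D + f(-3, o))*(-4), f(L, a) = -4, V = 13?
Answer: 148*√38 ≈ 912.33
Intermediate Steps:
U(m) = √(13 + m) (U(m) = √(m + 13) = √(13 + m))
K(D, o) = 16 - 4*D (K(D, o) = (D - 4)*(-4) = (-4 + D)*(-4) = 16 - 4*D)
K(-33, Z(-1, 6) + 5)*U(25) = (16 - 4*(-33))*√(13 + 25) = (16 + 132)*√38 = 148*√38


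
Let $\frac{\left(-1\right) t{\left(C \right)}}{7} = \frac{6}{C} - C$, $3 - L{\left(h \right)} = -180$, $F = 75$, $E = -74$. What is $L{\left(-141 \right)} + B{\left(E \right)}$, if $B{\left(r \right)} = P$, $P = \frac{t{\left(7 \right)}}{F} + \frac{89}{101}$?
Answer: $\frac{1397243}{7575} \approx 184.45$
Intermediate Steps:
$L{\left(h \right)} = 183$ ($L{\left(h \right)} = 3 - -180 = 3 + 180 = 183$)
$t{\left(C \right)} = - \frac{42}{C} + 7 C$ ($t{\left(C \right)} = - 7 \left(\frac{6}{C} - C\right) = - 7 \left(- C + \frac{6}{C}\right) = - \frac{42}{C} + 7 C$)
$P = \frac{11018}{7575}$ ($P = \frac{- \frac{42}{7} + 7 \cdot 7}{75} + \frac{89}{101} = \left(\left(-42\right) \frac{1}{7} + 49\right) \frac{1}{75} + 89 \cdot \frac{1}{101} = \left(-6 + 49\right) \frac{1}{75} + \frac{89}{101} = 43 \cdot \frac{1}{75} + \frac{89}{101} = \frac{43}{75} + \frac{89}{101} = \frac{11018}{7575} \approx 1.4545$)
$B{\left(r \right)} = \frac{11018}{7575}$
$L{\left(-141 \right)} + B{\left(E \right)} = 183 + \frac{11018}{7575} = \frac{1397243}{7575}$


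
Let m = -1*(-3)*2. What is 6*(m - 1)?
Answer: 30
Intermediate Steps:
m = 6 (m = 3*2 = 6)
6*(m - 1) = 6*(6 - 1) = 6*5 = 30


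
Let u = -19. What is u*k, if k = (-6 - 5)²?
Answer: -2299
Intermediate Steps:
k = 121 (k = (-11)² = 121)
u*k = -19*121 = -2299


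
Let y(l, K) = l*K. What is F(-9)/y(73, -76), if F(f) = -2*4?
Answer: 2/1387 ≈ 0.0014420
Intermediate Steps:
F(f) = -8
y(l, K) = K*l
F(-9)/y(73, -76) = -8/((-76*73)) = -8/(-5548) = -8*(-1/5548) = 2/1387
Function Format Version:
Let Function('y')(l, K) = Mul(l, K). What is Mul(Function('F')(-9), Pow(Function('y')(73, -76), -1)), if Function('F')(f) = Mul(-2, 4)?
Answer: Rational(2, 1387) ≈ 0.0014420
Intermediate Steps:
Function('F')(f) = -8
Function('y')(l, K) = Mul(K, l)
Mul(Function('F')(-9), Pow(Function('y')(73, -76), -1)) = Mul(-8, Pow(Mul(-76, 73), -1)) = Mul(-8, Pow(-5548, -1)) = Mul(-8, Rational(-1, 5548)) = Rational(2, 1387)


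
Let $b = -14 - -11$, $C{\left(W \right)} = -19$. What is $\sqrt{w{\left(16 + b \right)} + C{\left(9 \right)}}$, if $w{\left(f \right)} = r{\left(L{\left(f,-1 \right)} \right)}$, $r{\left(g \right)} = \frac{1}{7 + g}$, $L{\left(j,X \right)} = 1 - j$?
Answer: $\frac{4 i \sqrt{30}}{5} \approx 4.3818 i$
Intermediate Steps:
$b = -3$ ($b = -14 + 11 = -3$)
$w{\left(f \right)} = \frac{1}{8 - f}$ ($w{\left(f \right)} = \frac{1}{7 - \left(-1 + f\right)} = \frac{1}{8 - f}$)
$\sqrt{w{\left(16 + b \right)} + C{\left(9 \right)}} = \sqrt{- \frac{1}{-8 + \left(16 - 3\right)} - 19} = \sqrt{- \frac{1}{-8 + 13} - 19} = \sqrt{- \frac{1}{5} - 19} = \sqrt{- \frac{96}{5}} = \frac{4 i \sqrt{30}}{5}$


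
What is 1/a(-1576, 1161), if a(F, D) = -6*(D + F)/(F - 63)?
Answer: -1639/2490 ≈ -0.65823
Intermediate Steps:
a(F, D) = -6*(D + F)/(-63 + F)
1/a(-1576, 1161) = 1/(6*(-1*1161 - 1*(-1576))/(-63 - 1576)) = 1/(6*(-1161 + 1576)/(-1639)) = 1/(6*(-1/1639)*415) = 1/(-2490/1639) = -1639/2490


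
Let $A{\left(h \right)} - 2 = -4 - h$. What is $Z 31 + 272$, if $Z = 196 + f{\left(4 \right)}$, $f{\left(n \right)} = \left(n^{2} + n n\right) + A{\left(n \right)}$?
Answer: $7154$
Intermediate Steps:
$A{\left(h \right)} = -2 - h$ ($A{\left(h \right)} = 2 - \left(4 + h\right) = -2 - h$)
$f{\left(n \right)} = -2 - n + 2 n^{2}$ ($f{\left(n \right)} = \left(n^{2} + n n\right) - \left(2 + n\right) = \left(n^{2} + n^{2}\right) - \left(2 + n\right) = 2 n^{2} - \left(2 + n\right) = -2 - n + 2 n^{2}$)
$Z = 222$ ($Z = 196 - \left(6 - 32\right) = 196 - -26 = 196 + 26 = 222$)
$Z 31 + 272 = 222 \cdot 31 + 272 = 6882 + 272 = 7154$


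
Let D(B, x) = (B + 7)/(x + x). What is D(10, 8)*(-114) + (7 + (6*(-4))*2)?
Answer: -1297/8 ≈ -162.13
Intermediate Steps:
D(B, x) = (7 + B)/(2*x) (D(B, x) = (7 + B)/((2*x)) = (7 + B)*(1/(2*x)) = (7 + B)/(2*x))
D(10, 8)*(-114) + (7 + (6*(-4))*2) = ((½)*(7 + 10)/8)*(-114) + (7 + (6*(-4))*2) = ((½)*(⅛)*17)*(-114) + (7 - 24*2) = (17/16)*(-114) + (7 - 48) = -969/8 - 41 = -1297/8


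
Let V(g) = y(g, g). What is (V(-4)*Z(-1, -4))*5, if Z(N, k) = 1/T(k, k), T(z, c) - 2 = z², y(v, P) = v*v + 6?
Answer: 55/9 ≈ 6.1111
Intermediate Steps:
y(v, P) = 6 + v² (y(v, P) = v² + 6 = 6 + v²)
T(z, c) = 2 + z²
V(g) = 6 + g²
Z(N, k) = 1/(2 + k²)
(V(-4)*Z(-1, -4))*5 = ((6 + (-4)²)/(2 + (-4)²))*5 = ((6 + 16)/(2 + 16))*5 = (22/18)*5 = (22*(1/18))*5 = (11/9)*5 = 55/9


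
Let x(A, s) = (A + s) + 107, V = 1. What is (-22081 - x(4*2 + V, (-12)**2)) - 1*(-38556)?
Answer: 16215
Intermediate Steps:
x(A, s) = 107 + A + s
(-22081 - x(4*2 + V, (-12)**2)) - 1*(-38556) = (-22081 - (107 + (4*2 + 1) + (-12)**2)) - 1*(-38556) = (-22081 - (107 + (8 + 1) + 144)) + 38556 = (-22081 - (107 + 9 + 144)) + 38556 = (-22081 - 1*260) + 38556 = (-22081 - 260) + 38556 = -22341 + 38556 = 16215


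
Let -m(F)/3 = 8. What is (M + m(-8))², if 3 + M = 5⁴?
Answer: 357604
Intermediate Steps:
m(F) = -24 (m(F) = -3*8 = -24)
M = 622 (M = -3 + 5⁴ = -3 + 625 = 622)
(M + m(-8))² = (622 - 24)² = 598² = 357604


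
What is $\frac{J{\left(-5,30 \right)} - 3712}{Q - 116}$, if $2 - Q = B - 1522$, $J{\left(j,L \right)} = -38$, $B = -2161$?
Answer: $- \frac{3750}{3569} \approx -1.0507$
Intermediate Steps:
$Q = 3685$ ($Q = 2 - \left(-2161 - 1522\right) = 2 - -3683 = 2 + 3683 = 3685$)
$\frac{J{\left(-5,30 \right)} - 3712}{Q - 116} = \frac{-38 - 3712}{3685 - 116} = - \frac{3750}{3569}$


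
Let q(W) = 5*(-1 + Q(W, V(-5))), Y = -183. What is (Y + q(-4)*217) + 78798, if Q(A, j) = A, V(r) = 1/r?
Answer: 73190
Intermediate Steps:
q(W) = -5 + 5*W (q(W) = 5*(-1 + W) = -5 + 5*W)
(Y + q(-4)*217) + 78798 = (-183 + (-5 + 5*(-4))*217) + 78798 = (-183 + (-5 - 20)*217) + 78798 = (-183 - 25*217) + 78798 = (-183 - 5425) + 78798 = -5608 + 78798 = 73190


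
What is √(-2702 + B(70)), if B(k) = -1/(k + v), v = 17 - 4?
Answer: I*√18614161/83 ≈ 51.981*I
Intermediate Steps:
v = 13
B(k) = -1/(13 + k) (B(k) = -1/(k + 13) = -1/(13 + k))
√(-2702 + B(70)) = √(-2702 - 1/(13 + 70)) = √(-2702 - 1/83) = √(-224267/83) = I*√18614161/83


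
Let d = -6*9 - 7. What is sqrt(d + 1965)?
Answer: 4*sqrt(119) ≈ 43.635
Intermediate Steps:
d = -61 (d = -54 - 7 = -61)
sqrt(d + 1965) = sqrt(-61 + 1965) = sqrt(1904) = 4*sqrt(119)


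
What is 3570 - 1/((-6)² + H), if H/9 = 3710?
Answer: 119330819/33426 ≈ 3570.0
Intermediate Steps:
H = 33390 (H = 9*3710 = 33390)
3570 - 1/((-6)² + H) = 3570 - 1/((-6)² + 33390) = 3570 - 1/(36 + 33390) = 3570 - 1/33426 = 119330819/33426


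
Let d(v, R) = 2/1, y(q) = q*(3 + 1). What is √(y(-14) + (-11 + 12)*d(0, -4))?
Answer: 3*I*√6 ≈ 7.3485*I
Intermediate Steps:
y(q) = 4*q (y(q) = q*4 = 4*q)
d(v, R) = 2 (d(v, R) = 2*1 = 2)
√(y(-14) + (-11 + 12)*d(0, -4)) = √(4*(-14) + (-11 + 12)*2) = √(-56 + 1*2) = √(-56 + 2) = √(-54) = 3*I*√6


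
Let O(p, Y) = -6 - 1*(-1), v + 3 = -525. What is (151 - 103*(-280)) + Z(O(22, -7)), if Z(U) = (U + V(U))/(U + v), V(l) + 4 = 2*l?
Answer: 15452222/533 ≈ 28991.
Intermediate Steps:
V(l) = -4 + 2*l
v = -528 (v = -3 - 525 = -528)
O(p, Y) = -5 (O(p, Y) = -6 + 1 = -5)
Z(U) = (-4 + 3*U)/(-528 + U) (Z(U) = (U + (-4 + 2*U))/(U - 528) = (-4 + 3*U)/(-528 + U))
(151 - 103*(-280)) + Z(O(22, -7)) = (151 - 103*(-280)) + (-4 + 3*(-5))/(-528 - 5) = (151 + 28840) + (-4 - 15)/(-533) = 28991 - 1/533*(-19) = 28991 + 19/533 = 15452222/533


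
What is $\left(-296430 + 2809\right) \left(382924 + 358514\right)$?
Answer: $-217701766998$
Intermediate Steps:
$\left(-296430 + 2809\right) \left(382924 + 358514\right) = \left(-293621\right) 741438 = -217701766998$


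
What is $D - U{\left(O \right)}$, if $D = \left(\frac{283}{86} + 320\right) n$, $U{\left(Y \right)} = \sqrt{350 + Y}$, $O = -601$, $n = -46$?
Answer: $- \frac{639469}{43} - i \sqrt{251} \approx -14871.0 - 15.843 i$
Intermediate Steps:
$D = - \frac{639469}{43}$ ($D = \left(\frac{283}{86} + 320\right) \left(-46\right) = \frac{27803}{86} \left(-46\right) = - \frac{639469}{43} \approx -14871.0$)
$D - U{\left(O \right)} = - \frac{639469}{43} - \sqrt{350 - 601} = - \frac{639469}{43} - \sqrt{-251} = - \frac{639469}{43} - i \sqrt{251}$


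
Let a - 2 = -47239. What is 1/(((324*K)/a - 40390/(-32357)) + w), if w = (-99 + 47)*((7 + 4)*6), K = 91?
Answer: -1528447609/5244678305446 ≈ -0.00029143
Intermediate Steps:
a = -47237 (a = 2 - 47239 = -47237)
w = -3432 (w = -572*6 = -52*66 = -3432)
1/(((324*K)/a - 40390/(-32357)) + w) = 1/(((324*91)/(-47237) - 40390/(-32357)) - 3432) = 1/((29484*(-1/47237) - 40390*(-1/32357)) - 3432) = 1/((-29484/47237 + 40390/32357) - 3432) = 1/(953888642/1528447609 - 3432) = 1/(-5244678305446/1528447609) = -1528447609/5244678305446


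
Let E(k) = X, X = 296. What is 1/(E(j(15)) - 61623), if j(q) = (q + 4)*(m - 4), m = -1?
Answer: -1/61327 ≈ -1.6306e-5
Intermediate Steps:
j(q) = -20 - 5*q (j(q) = (q + 4)*(-1 - 4) = (4 + q)*(-5) = -20 - 5*q)
E(k) = 296
1/(E(j(15)) - 61623) = 1/(296 - 61623) = 1/(-61327) = -1/61327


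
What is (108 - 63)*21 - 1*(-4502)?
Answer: 5447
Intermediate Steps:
(108 - 63)*21 - 1*(-4502) = 45*21 + 4502 = 945 + 4502 = 5447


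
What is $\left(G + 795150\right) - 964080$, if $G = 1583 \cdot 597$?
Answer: $776121$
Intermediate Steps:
$G = 945051$
$\left(G + 795150\right) - 964080 = \left(945051 + 795150\right) - 964080 = 1740201 - 964080 = 776121$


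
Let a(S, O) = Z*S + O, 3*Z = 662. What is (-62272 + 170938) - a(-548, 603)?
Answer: 686965/3 ≈ 2.2899e+5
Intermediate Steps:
Z = 662/3 (Z = (⅓)*662 = 662/3 ≈ 220.67)
a(S, O) = O + 662*S/3 (a(S, O) = 662*S/3 + O = O + 662*S/3)
(-62272 + 170938) - a(-548, 603) = (-62272 + 170938) - (603 + (662/3)*(-548)) = 108666 - (603 - 362776/3) = 108666 - 1*(-360967/3) = 108666 + 360967/3 = 686965/3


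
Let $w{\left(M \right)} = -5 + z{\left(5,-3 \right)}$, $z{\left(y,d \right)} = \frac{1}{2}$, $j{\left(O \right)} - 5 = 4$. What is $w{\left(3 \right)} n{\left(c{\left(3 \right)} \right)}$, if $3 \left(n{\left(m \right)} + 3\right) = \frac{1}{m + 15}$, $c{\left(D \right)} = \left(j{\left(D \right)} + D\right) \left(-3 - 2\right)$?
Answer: $\frac{203}{15} \approx 13.533$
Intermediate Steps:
$j{\left(O \right)} = 9$ ($j{\left(O \right)} = 5 + 4 = 9$)
$z{\left(y,d \right)} = \frac{1}{2}$
$w{\left(M \right)} = - \frac{9}{2}$ ($w{\left(M \right)} = -5 + \frac{1}{2} = - \frac{9}{2}$)
$c{\left(D \right)} = -45 - 5 D$ ($c{\left(D \right)} = \left(9 + D\right) \left(-3 - 2\right) = \left(9 + D\right) \left(-5\right) = -45 - 5 D$)
$n{\left(m \right)} = -3 + \frac{1}{3 \left(15 + m\right)}$ ($n{\left(m \right)} = -3 + \frac{1}{3 \left(m + 15\right)} = -3 + \frac{1}{3 \left(15 + m\right)}$)
$w{\left(3 \right)} n{\left(c{\left(3 \right)} \right)} = - \frac{9 \frac{-134 - 9 \left(-45 - 15\right)}{3 \left(15 - 60\right)}}{2} = - \frac{9 \frac{-134 - -540}{3 \left(15 - 60\right)}}{2} = - \frac{9 \frac{-134 + 540}{3 \left(-45\right)}}{2} = - \frac{9 \cdot \frac{1}{3} \left(- \frac{1}{45}\right) 406}{2} = \left(- \frac{9}{2}\right) \left(- \frac{406}{135}\right) = \frac{203}{15}$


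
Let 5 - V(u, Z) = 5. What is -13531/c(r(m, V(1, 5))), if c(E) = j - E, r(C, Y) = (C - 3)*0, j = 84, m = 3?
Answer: -1933/12 ≈ -161.08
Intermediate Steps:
V(u, Z) = 0 (V(u, Z) = 5 - 1*5 = 5 - 5 = 0)
r(C, Y) = 0 (r(C, Y) = (-3 + C)*0 = 0)
c(E) = 84 - E
-13531/c(r(m, V(1, 5))) = -13531/(84 - 1*0) = -13531/(84 + 0) = -13531/84 = -13531*1/84 = -1933/12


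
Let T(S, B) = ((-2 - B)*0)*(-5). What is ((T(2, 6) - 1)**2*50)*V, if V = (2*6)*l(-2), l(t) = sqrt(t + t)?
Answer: 1200*I ≈ 1200.0*I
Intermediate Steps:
T(S, B) = 0 (T(S, B) = 0*(-5) = 0)
l(t) = sqrt(2)*sqrt(t) (l(t) = sqrt(2*t) = sqrt(2)*sqrt(t))
V = 24*I (V = (2*6)*(sqrt(2)*sqrt(-2)) = 12*(sqrt(2)*(I*sqrt(2))) = 12*(2*I) = 24*I ≈ 24.0*I)
((T(2, 6) - 1)**2*50)*V = ((0 - 1)**2*50)*(24*I) = ((-1)**2*50)*(24*I) = (1*50)*(24*I) = 50*(24*I) = 1200*I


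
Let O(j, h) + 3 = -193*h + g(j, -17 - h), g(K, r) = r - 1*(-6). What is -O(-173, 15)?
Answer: 2924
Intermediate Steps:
g(K, r) = 6 + r (g(K, r) = r + 6 = 6 + r)
O(j, h) = -14 - 194*h (O(j, h) = -3 + (-193*h + (6 + (-17 - h))) = -3 + (-193*h + (-11 - h)) = -3 + (-11 - 194*h) = -14 - 194*h)
-O(-173, 15) = -(-14 - 194*15) = -(-14 - 2910) = -1*(-2924) = 2924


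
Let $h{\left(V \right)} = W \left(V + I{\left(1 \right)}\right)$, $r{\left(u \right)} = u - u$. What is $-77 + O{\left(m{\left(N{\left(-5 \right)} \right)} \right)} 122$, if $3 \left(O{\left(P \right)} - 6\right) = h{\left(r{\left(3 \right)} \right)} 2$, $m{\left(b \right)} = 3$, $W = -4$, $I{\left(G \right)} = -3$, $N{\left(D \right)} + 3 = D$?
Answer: $1631$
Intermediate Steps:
$N{\left(D \right)} = -3 + D$
$r{\left(u \right)} = 0$
$h{\left(V \right)} = 12 - 4 V$ ($h{\left(V \right)} = - 4 \left(V - 3\right) = - 4 \left(-3 + V\right) = 12 - 4 V$)
$O{\left(P \right)} = 14$ ($O{\left(P \right)} = 6 + \frac{\left(12 - 0\right) 2}{3} = 6 + \frac{\left(12 + 0\right) 2}{3} = 6 + \frac{12 \cdot 2}{3} = 6 + \frac{1}{3} \cdot 24 = 6 + 8 = 14$)
$-77 + O{\left(m{\left(N{\left(-5 \right)} \right)} \right)} 122 = -77 + 14 \cdot 122 = -77 + 1708 = 1631$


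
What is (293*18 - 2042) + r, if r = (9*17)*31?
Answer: 7975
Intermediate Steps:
r = 4743 (r = 153*31 = 4743)
(293*18 - 2042) + r = (293*18 - 2042) + 4743 = (5274 - 2042) + 4743 = 3232 + 4743 = 7975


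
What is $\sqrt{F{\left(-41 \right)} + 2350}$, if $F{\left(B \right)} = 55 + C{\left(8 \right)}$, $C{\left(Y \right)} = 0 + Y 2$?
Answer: $3 \sqrt{269} \approx 49.204$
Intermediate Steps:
$C{\left(Y \right)} = 2 Y$ ($C{\left(Y \right)} = 0 + 2 Y = 2 Y$)
$F{\left(B \right)} = 71$ ($F{\left(B \right)} = 55 + 2 \cdot 8 = 55 + 16 = 71$)
$\sqrt{F{\left(-41 \right)} + 2350} = \sqrt{71 + 2350} = \sqrt{2421} = 3 \sqrt{269}$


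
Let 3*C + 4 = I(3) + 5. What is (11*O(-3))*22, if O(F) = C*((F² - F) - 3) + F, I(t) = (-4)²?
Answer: 11616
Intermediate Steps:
I(t) = 16
C = 17/3 (C = -4/3 + (16 + 5)/3 = -4/3 + (⅓)*21 = -4/3 + 7 = 17/3 ≈ 5.6667)
O(F) = -17 - 14*F/3 + 17*F²/3 (O(F) = 17*((F² - F) - 3)/3 + F = 17*(-3 + F² - F)/3 + F = (-17 - 17*F/3 + 17*F²/3) + F = -17 - 14*F/3 + 17*F²/3)
(11*O(-3))*22 = (11*(-17 - 14/3*(-3) + (17/3)*(-3)²))*22 = (11*(-17 + 14 + (17/3)*9))*22 = (11*(-17 + 14 + 51))*22 = (11*48)*22 = 528*22 = 11616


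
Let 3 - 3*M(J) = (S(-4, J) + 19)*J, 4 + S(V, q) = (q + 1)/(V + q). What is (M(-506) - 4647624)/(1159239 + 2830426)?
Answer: -710673676/610418745 ≈ -1.1642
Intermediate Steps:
S(V, q) = -4 + (1 + q)/(V + q) (S(V, q) = -4 + (q + 1)/(V + q) = -4 + (1 + q)/(V + q))
M(J) = 1 - J*(19 + (17 - 3*J)/(-4 + J))/3 (M(J) = 1 - ((1 - 4*(-4) - 3*J)/(-4 + J) + 19)*J/3 = 1 - ((1 + 16 - 3*J)/(-4 + J) + 19)*J/3 = 1 - ((17 - 3*J)/(-4 + J) + 19)*J/3 = 1 - (19 + (17 - 3*J)/(-4 + J))*J/3 = 1 - J*(19 + (17 - 3*J)/(-4 + J))/3)
(M(-506) - 4647624)/(1159239 + 2830426) = (2*(-6 - 8*(-506)² + 31*(-506))/(3*(-4 - 506)) - 4647624)/(1159239 + 2830426) = ((⅔)*(-6 - 8*256036 - 15686)/(-510) - 4647624)/3989665 = ((⅔)*(-1/510)*(-6 - 2048288 - 15686) - 4647624)*(1/3989665) = ((⅔)*(-1/510)*(-2063980) - 4647624)*(1/3989665) = (412796/153 - 4647624)*(1/3989665) = -710673676/153*1/3989665 = -710673676/610418745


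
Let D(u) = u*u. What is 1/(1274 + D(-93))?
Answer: 1/9923 ≈ 0.00010078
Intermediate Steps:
D(u) = u²
1/(1274 + D(-93)) = 1/(1274 + (-93)²) = 1/(1274 + 8649) = 1/9923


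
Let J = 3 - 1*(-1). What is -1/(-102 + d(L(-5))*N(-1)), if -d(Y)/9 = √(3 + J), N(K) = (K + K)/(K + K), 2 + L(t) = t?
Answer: 34/3279 - √7/1093 ≈ 0.0079484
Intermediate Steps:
L(t) = -2 + t
N(K) = 1 (N(K) = (2*K)/((2*K)) = (2*K)*(1/(2*K)) = 1)
J = 4 (J = 3 + 1 = 4)
d(Y) = -9*√7 (d(Y) = -9*√(3 + 4) = -9*√7)
-1/(-102 + d(L(-5))*N(-1)) = -1/(-102 - 9*√7*1) = -1/(-102 - 9*√7)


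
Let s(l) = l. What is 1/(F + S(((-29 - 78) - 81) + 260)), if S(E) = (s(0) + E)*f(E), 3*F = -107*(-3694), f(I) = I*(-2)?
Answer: 3/364154 ≈ 8.2383e-6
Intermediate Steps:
f(I) = -2*I
F = 395258/3 (F = (-107*(-3694))/3 = (⅓)*395258 = 395258/3 ≈ 1.3175e+5)
S(E) = -2*E² (S(E) = (0 + E)*(-2*E) = E*(-2*E) = -2*E²)
1/(F + S(((-29 - 78) - 81) + 260)) = 1/(395258/3 - 2*(((-29 - 78) - 81) + 260)²) = 1/(395258/3 - 2*((-107 - 81) + 260)²) = 1/(395258/3 - 2*(-188 + 260)²) = 1/(395258/3 - 2*72²) = 1/(395258/3 - 2*5184) = 1/(395258/3 - 10368) = 1/(364154/3) = 3/364154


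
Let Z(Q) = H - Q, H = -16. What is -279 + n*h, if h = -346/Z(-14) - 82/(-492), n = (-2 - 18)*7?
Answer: -73567/3 ≈ -24522.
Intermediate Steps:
Z(Q) = -16 - Q
n = -140 (n = -20*7 = -140)
h = 1039/6 (h = -346/(-16 - 1*(-14)) - 82/(-492) = -346/(-16 + 14) - 82*(-1/492) = -346/(-2) + 1/6 = -346*(-1/2) + 1/6 = 173 + 1/6 = 1039/6 ≈ 173.17)
-279 + n*h = -279 - 140*1039/6 = -279 - 72730/3 = -73567/3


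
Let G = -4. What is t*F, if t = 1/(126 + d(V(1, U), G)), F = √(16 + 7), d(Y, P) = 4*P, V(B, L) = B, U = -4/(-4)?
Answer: √23/110 ≈ 0.043598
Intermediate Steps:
U = 1 (U = -4*(-¼) = 1)
F = √23 ≈ 4.7958
t = 1/110 (t = 1/(126 + 4*(-4)) = 1/(126 - 16) = 1/110 ≈ 0.0090909)
t*F = √23/110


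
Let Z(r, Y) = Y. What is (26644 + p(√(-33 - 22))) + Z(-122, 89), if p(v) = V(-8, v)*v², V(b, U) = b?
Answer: 27173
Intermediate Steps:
p(v) = -8*v²
(26644 + p(√(-33 - 22))) + Z(-122, 89) = (26644 - 8*(√(-33 - 22))²) + 89 = (26644 - 8*(√(-55))²) + 89 = (26644 - 8*(I*√55)²) + 89 = (26644 - 8*(-55)) + 89 = (26644 + 440) + 89 = 27084 + 89 = 27173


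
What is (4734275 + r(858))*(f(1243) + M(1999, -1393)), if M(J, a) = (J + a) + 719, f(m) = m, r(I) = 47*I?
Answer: 12261175368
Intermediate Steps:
M(J, a) = 719 + J + a
(4734275 + r(858))*(f(1243) + M(1999, -1393)) = (4734275 + 47*858)*(1243 + (719 + 1999 - 1393)) = (4734275 + 40326)*(1243 + 1325) = 4774601*2568 = 12261175368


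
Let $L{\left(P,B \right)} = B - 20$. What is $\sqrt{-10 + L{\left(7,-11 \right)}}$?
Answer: $i \sqrt{41} \approx 6.4031 i$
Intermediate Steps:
$L{\left(P,B \right)} = -20 + B$
$\sqrt{-10 + L{\left(7,-11 \right)}} = \sqrt{-10 - 31} = \sqrt{-41} = i \sqrt{41}$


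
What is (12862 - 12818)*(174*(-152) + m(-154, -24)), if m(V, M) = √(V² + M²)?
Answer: -1163712 + 88*√6073 ≈ -1.1569e+6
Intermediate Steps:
m(V, M) = √(M² + V²)
(12862 - 12818)*(174*(-152) + m(-154, -24)) = (12862 - 12818)*(174*(-152) + √((-24)² + (-154)²)) = 44*(-26448 + √(576 + 23716)) = 44*(-26448 + √24292) = 44*(-26448 + 2*√6073) = -1163712 + 88*√6073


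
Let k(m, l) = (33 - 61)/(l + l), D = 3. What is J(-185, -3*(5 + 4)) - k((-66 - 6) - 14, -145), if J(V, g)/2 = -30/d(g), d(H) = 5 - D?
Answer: -4364/145 ≈ -30.097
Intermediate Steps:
k(m, l) = -14/l (k(m, l) = -28*1/(2*l) = -14/l)
d(H) = 2 (d(H) = 5 - 1*3 = 5 - 3 = 2)
J(V, g) = -30 (J(V, g) = 2*(-30/2) = 2*(-30*1/2) = 2*(-15) = -30)
J(-185, -3*(5 + 4)) - k((-66 - 6) - 14, -145) = -30 - (-14)/(-145) = -30 - (-14)*(-1)/145 = -30 - 1*14/145 = -30 - 14/145 = -4364/145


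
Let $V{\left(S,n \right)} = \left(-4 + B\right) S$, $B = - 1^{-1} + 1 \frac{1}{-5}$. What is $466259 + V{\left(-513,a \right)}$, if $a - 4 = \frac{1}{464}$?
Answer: $\frac{2344633}{5} \approx 4.6893 \cdot 10^{5}$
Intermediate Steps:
$a = \frac{1857}{464}$ ($a = 4 + \frac{1}{464} = \frac{1857}{464} \approx 4.0022$)
$B = - \frac{6}{5}$ ($B = \left(-1\right) 1 + 1 \left(- \frac{1}{5}\right) = -1 - \frac{1}{5} = - \frac{6}{5} \approx -1.2$)
$V{\left(S,n \right)} = - \frac{26 S}{5}$ ($V{\left(S,n \right)} = \left(-4 - \frac{6}{5}\right) S = - \frac{26 S}{5}$)
$466259 + V{\left(-513,a \right)} = 466259 - - \frac{13338}{5} = 466259 + \frac{13338}{5} = \frac{2344633}{5}$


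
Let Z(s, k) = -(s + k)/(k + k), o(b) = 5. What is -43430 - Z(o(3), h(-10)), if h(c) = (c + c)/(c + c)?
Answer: -43427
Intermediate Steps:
h(c) = 1 (h(c) = (2*c)/((2*c)) = (2*c)*(1/(2*c)) = 1)
Z(s, k) = -(k + s)/(2*k)
-43430 - Z(o(3), h(-10)) = -43430 - (-1*1 - 1*5)/(2*1) = -43430 - (-1 - 5)/2 = -43430 - (-6)/2 = -43430 - 1*(-3) = -43430 + 3 = -43427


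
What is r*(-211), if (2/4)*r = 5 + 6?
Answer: -4642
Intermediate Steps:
r = 22 (r = 2*(5 + 6) = 2*11 = 22)
r*(-211) = 22*(-211) = -4642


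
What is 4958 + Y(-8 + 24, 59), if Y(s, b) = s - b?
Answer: 4915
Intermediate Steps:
4958 + Y(-8 + 24, 59) = 4958 + ((-8 + 24) - 1*59) = 4958 + (16 - 59) = 4958 - 43 = 4915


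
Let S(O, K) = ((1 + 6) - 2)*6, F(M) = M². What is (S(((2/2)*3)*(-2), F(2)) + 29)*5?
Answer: 295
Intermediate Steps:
S(O, K) = 30 (S(O, K) = (7 - 2)*6 = 5*6 = 30)
(S(((2/2)*3)*(-2), F(2)) + 29)*5 = (30 + 29)*5 = 59*5 = 295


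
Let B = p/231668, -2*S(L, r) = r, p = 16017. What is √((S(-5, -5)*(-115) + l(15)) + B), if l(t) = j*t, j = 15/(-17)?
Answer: I*√1165881728006629/1969178 ≈ 17.34*I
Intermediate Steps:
S(L, r) = -r/2
j = -15/17 (j = 15*(-1/17) = -15/17 ≈ -0.88235)
B = 16017/231668 ≈ 0.069138
l(t) = -15*t/17
√((S(-5, -5)*(-115) + l(15)) + B) = √((-½*(-5)*(-115) - 15/17*15) + 16017/231668) = √(((5/2)*(-115) - 225/17) + 16017/231668) = √((-575/2 - 225/17) + 16017/231668) = √(-10225/34 + 16017/231668) = √(-1184130361/3938356) = I*√1165881728006629/1969178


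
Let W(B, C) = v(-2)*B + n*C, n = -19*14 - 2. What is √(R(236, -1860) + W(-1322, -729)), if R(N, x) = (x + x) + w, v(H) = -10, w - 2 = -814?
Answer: 2*√51015 ≈ 451.73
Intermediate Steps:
w = -812 (w = 2 - 814 = -812)
R(N, x) = -812 + 2*x (R(N, x) = (x + x) - 812 = 2*x - 812 = -812 + 2*x)
n = -268 (n = -266 - 2 = -268)
W(B, C) = -268*C - 10*B (W(B, C) = -10*B - 268*C = -268*C - 10*B)
√(R(236, -1860) + W(-1322, -729)) = √((-812 + 2*(-1860)) + (-268*(-729) - 10*(-1322))) = √((-812 - 3720) + (195372 + 13220)) = √(-4532 + 208592) = √204060 = 2*√51015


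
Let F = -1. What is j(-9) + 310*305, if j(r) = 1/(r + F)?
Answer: 945499/10 ≈ 94550.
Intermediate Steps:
j(r) = 1/(-1 + r) (j(r) = 1/(r - 1) = 1/(-1 + r))
j(-9) + 310*305 = 1/(-1 - 9) + 310*305 = 1/(-10) + 94550 = -⅒ + 94550 = 945499/10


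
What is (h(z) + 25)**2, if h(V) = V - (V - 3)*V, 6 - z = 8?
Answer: 169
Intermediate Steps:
z = -2 (z = 6 - 1*8 = 6 - 8 = -2)
h(V) = V - V*(-3 + V) (h(V) = V - (-3 + V)*V = V - V*(-3 + V))
(h(z) + 25)**2 = (-2*(4 - 1*(-2)) + 25)**2 = (-2*(4 + 2) + 25)**2 = (-2*6 + 25)**2 = (-12 + 25)**2 = 13**2 = 169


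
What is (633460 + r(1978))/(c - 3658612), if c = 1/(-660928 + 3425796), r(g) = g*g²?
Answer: -21398770017640816/10115579243215 ≈ -2115.4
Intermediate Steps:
r(g) = g³
c = 1/2764868 ≈ 3.6168e-7
(633460 + r(1978))/(c - 3658612) = (633460 + 1978³)/(1/2764868 - 3658612) = (633460 + 7738893352)/(-10115579243215/2764868) = 7739526812*(-2764868/10115579243215) = -21398770017640816/10115579243215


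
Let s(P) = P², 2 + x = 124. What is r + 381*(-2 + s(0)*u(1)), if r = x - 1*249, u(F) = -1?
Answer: -889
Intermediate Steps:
x = 122 (x = -2 + 124 = 122)
r = -127 (r = 122 - 1*249 = 122 - 249 = -127)
r + 381*(-2 + s(0)*u(1)) = -127 + 381*(-2 + 0²*(-1)) = -127 + 381*(-2 + 0*(-1)) = -127 + 381*(-2 + 0) = -127 + 381*(-2) = -127 - 762 = -889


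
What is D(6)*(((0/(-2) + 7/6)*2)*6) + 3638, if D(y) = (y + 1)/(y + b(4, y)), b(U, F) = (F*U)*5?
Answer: 32749/9 ≈ 3638.8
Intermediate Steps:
b(U, F) = 5*F*U
D(y) = (1 + y)/(21*y) (D(y) = (y + 1)/(y + 5*y*4) = (1 + y)/(y + 20*y) = (1 + y)/((21*y)) = (1 + y)*(1/(21*y)) = (1 + y)/(21*y))
D(6)*(((0/(-2) + 7/6)*2)*6) + 3638 = ((1/21)*(1 + 6)/6)*(((0/(-2) + 7/6)*2)*6) + 3638 = ((1/21)*(⅙)*7)*(((0*(-½) + 7*(⅙))*2)*6) + 3638 = (((0 + 7/6)*2)*6)/18 + 3638 = (((7/6)*2)*6)/18 + 3638 = ((7/3)*6)/18 + 3638 = (1/18)*14 + 3638 = 7/9 + 3638 = 32749/9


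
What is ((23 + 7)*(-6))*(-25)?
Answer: 4500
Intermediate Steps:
((23 + 7)*(-6))*(-25) = (30*(-6))*(-25) = -180*(-25) = 4500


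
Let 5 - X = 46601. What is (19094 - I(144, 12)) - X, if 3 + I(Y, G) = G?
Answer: 65681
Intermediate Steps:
X = -46596 (X = 5 - 1*46601 = 5 - 46601 = -46596)
I(Y, G) = -3 + G
(19094 - I(144, 12)) - X = (19094 - (-3 + 12)) - 1*(-46596) = (19094 - 1*9) + 46596 = (19094 - 9) + 46596 = 19085 + 46596 = 65681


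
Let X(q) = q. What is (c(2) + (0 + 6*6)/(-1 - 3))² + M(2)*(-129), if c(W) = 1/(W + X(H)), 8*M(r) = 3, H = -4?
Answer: 335/8 ≈ 41.875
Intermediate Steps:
M(r) = 3/8 (M(r) = (⅛)*3 = 3/8)
c(W) = 1/(-4 + W) (c(W) = 1/(W - 4) = 1/(-4 + W))
(c(2) + (0 + 6*6)/(-1 - 3))² + M(2)*(-129) = (1/(-4 + 2) + (0 + 6*6)/(-1 - 3))² + (3/8)*(-129) = (1/(-2) + (0 + 36)/(-4))² - 387/8 = (-½ + 36*(-¼))² - 387/8 = (-½ - 9)² - 387/8 = (-19/2)² - 387/8 = 361/4 - 387/8 = 335/8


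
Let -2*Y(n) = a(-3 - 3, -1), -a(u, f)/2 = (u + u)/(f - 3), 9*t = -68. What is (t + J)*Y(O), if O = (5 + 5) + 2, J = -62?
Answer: -626/3 ≈ -208.67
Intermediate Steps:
t = -68/9 (t = (1/9)*(-68) = -68/9 ≈ -7.5556)
a(u, f) = -4*u/(-3 + f) (a(u, f) = -2*(u + u)/(f - 3) = -2*2*u/(-3 + f) = -4*u/(-3 + f))
O = 12 (O = 10 + 2 = 12)
Y(n) = 3 (Y(n) = -(-2)*(-3 - 3)/(-3 - 1) = -(-2)*(-6)/(-4) = -(-2)*(-6)*(-1)/4 = -1/2*(-6) = 3)
(t + J)*Y(O) = (-68/9 - 62)*3 = -626/9*3 = -626/3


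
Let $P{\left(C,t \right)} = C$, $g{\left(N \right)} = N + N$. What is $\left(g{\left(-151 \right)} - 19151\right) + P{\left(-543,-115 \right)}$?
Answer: $-19996$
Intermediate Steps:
$g{\left(N \right)} = 2 N$
$\left(g{\left(-151 \right)} - 19151\right) + P{\left(-543,-115 \right)} = \left(2 \left(-151\right) - 19151\right) - 543 = \left(-302 - 19151\right) - 543 = -19453 - 543 = -19996$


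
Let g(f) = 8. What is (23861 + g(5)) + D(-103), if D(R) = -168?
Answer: 23701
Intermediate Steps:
(23861 + g(5)) + D(-103) = (23861 + 8) - 168 = 23869 - 168 = 23701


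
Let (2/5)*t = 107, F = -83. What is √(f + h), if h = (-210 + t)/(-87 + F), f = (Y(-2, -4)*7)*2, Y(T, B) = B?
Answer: I*√65127/34 ≈ 7.5059*I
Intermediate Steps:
t = 535/2 (t = (5/2)*107 = 535/2 ≈ 267.50)
f = -56 (f = -4*7*2 = -28*2 = -56)
h = -23/68 (h = (-210 + 535/2)/(-87 - 83) = (115/2)/(-170) = (115/2)*(-1/170) = -23/68 ≈ -0.33824)
√(f + h) = √(-56 - 23/68) = √(-3831/68) = I*√65127/34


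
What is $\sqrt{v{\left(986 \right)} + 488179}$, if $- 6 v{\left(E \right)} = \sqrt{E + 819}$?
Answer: $\frac{\sqrt{17574444 - 114 \sqrt{5}}}{6} \approx 698.69$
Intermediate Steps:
$v{\left(E \right)} = - \frac{\sqrt{819 + E}}{6}$ ($v{\left(E \right)} = - \frac{\sqrt{E + 819}}{6} = - \frac{\sqrt{819 + E}}{6}$)
$\sqrt{v{\left(986 \right)} + 488179} = \sqrt{- \frac{\sqrt{819 + 986}}{6} + 488179} = \sqrt{- \frac{\sqrt{1805}}{6} + 488179} = \sqrt{- \frac{19 \sqrt{5}}{6} + 488179} = \sqrt{488179 - \frac{19 \sqrt{5}}{6}}$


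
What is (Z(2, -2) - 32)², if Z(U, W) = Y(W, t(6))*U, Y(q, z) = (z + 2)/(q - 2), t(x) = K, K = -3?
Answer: 3969/4 ≈ 992.25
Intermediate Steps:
t(x) = -3
Y(q, z) = (2 + z)/(-2 + q)
Z(U, W) = -U/(-2 + W) (Z(U, W) = ((2 - 3)/(-2 + W))*U = (-1/(-2 + W))*U = -U/(-2 + W))
(Z(2, -2) - 32)² = (-1*2/(-2 - 2) - 32)² = (-1*2/(-4) - 32)² = (-1*2*(-¼) - 32)² = (½ - 32)² = (-63/2)² = 3969/4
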